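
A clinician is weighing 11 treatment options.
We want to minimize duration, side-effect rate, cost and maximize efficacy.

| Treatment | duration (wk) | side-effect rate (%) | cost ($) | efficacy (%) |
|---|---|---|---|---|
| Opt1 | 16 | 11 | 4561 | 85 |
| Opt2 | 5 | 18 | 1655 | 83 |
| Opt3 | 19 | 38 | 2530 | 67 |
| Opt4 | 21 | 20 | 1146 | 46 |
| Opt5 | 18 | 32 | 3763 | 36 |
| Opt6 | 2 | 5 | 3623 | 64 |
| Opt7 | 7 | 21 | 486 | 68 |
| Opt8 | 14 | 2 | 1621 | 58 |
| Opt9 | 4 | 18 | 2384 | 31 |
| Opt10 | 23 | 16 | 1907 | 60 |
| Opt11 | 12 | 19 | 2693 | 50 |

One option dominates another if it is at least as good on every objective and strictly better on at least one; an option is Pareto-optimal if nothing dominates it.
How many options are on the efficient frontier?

8

Opt1: not dominated (best efficacy).
Opt2: not dominated.
Opt3: dominated by Opt2 (duration 5≤19, side-effect rate 18≤38, cost 1655≤2530, efficacy 83≥67).
Opt4: not dominated.
Opt5: dominated by Opt2 (duration 5≤18, side-effect rate 18≤32, cost 1655≤3763, efficacy 83≥36).
Opt6: not dominated (best duration).
Opt7: not dominated (best cost).
Opt8: not dominated (best side-effect rate).
Opt9: not dominated.
Opt10: not dominated.
Opt11: dominated by Opt2 (duration 5≤12, side-effect rate 18≤19, cost 1655≤2693, efficacy 83≥50).
Pareto-optimal: Opt1, Opt2, Opt4, Opt6, Opt7, Opt8, Opt9, Opt10 → 8.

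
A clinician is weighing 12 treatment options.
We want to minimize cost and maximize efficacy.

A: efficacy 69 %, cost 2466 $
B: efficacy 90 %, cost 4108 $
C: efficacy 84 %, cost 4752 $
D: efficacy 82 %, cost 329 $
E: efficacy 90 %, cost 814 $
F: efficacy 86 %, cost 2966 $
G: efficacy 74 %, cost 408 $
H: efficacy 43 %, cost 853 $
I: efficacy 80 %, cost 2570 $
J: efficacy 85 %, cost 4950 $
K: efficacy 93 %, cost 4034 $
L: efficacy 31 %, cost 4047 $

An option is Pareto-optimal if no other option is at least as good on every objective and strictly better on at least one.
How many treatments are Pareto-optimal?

3

A: dominated by D (efficacy 82≥69, cost 329≤2466).
B: dominated by E (efficacy 90≥90, cost 814≤4108).
C: dominated by B (efficacy 90≥84, cost 4108≤4752).
D: not dominated (best cost).
E: not dominated.
F: dominated by E (efficacy 90≥86, cost 814≤2966).
G: dominated by D (efficacy 82≥74, cost 329≤408).
H: dominated by D (efficacy 82≥43, cost 329≤853).
I: dominated by D (efficacy 82≥80, cost 329≤2570).
J: dominated by B (efficacy 90≥85, cost 4108≤4950).
K: not dominated (best efficacy).
L: dominated by A (efficacy 69≥31, cost 2466≤4047).
Pareto-optimal: D, E, K → 3.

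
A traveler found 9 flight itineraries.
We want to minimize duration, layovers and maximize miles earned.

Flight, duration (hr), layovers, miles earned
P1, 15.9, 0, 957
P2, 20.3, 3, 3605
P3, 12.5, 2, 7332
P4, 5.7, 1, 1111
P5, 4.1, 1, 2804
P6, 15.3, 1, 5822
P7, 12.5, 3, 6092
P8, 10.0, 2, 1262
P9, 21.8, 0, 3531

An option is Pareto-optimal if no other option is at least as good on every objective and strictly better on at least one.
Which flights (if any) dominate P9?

P1: worse on miles earned (957 vs 3531).
P2: worse on layovers (3 vs 0).
P3: worse on layovers (2 vs 0).
P4: worse on layovers (1 vs 0).
P5: worse on layovers (1 vs 0).
P6: worse on layovers (1 vs 0).
P7: worse on layovers (3 vs 0).
P8: worse on layovers (2 vs 0).
No option dominates P9.

none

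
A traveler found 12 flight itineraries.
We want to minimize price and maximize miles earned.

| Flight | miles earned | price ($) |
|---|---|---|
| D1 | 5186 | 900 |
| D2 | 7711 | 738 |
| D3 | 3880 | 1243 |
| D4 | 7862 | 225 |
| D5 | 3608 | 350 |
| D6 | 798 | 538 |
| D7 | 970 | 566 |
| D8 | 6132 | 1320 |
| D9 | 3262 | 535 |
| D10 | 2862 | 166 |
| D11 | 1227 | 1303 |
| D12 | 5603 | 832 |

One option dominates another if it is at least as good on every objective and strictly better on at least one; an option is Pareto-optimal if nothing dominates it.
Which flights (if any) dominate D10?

none

D1: worse on price (900 vs 166).
D2: worse on price (738 vs 166).
D3: worse on price (1243 vs 166).
D4: worse on price (225 vs 166).
D5: worse on price (350 vs 166).
D6: worse on miles earned (798 vs 2862).
D7: worse on miles earned (970 vs 2862).
D8: worse on price (1320 vs 166).
D9: worse on price (535 vs 166).
D11: worse on miles earned (1227 vs 2862).
D12: worse on price (832 vs 166).
No option dominates D10.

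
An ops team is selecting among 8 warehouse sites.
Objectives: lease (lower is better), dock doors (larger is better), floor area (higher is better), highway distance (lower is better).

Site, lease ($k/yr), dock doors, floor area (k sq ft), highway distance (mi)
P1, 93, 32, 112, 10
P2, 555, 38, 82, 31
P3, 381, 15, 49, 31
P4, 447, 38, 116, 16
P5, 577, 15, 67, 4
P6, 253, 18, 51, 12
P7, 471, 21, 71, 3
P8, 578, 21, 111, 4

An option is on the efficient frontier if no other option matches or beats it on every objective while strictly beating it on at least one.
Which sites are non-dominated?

P1, P4, P7, P8

P1: not dominated (best lease).
P2: dominated by P4 (lease 447≤555, dock doors 38≥38, floor area 116≥82, highway distance 16≤31).
P3: dominated by P1 (lease 93≤381, dock doors 32≥15, floor area 112≥49, highway distance 10≤31).
P4: not dominated (best floor area).
P5: dominated by P7 (lease 471≤577, dock doors 21≥15, floor area 71≥67, highway distance 3≤4).
P6: dominated by P1 (lease 93≤253, dock doors 32≥18, floor area 112≥51, highway distance 10≤12).
P7: not dominated (best highway distance).
P8: not dominated.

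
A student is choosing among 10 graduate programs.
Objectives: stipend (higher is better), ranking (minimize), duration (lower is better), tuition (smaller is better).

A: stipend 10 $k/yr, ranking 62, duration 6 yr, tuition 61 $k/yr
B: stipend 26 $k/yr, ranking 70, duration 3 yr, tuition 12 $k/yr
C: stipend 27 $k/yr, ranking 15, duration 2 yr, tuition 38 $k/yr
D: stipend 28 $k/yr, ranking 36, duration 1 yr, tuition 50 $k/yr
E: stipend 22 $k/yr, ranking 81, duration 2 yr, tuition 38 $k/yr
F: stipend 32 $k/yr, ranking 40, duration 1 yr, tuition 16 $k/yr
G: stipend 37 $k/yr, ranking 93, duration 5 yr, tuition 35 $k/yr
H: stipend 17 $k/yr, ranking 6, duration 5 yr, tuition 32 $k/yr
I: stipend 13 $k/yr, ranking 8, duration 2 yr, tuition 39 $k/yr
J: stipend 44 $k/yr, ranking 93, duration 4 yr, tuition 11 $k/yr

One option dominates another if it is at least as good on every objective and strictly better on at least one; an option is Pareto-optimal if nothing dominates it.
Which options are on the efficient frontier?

A: dominated by C (stipend 27≥10, ranking 15≤62, duration 2≤6, tuition 38≤61).
B: not dominated.
C: not dominated.
D: not dominated.
E: dominated by C (stipend 27≥22, ranking 15≤81, duration 2≤2, tuition 38≤38).
F: not dominated.
G: dominated by J (stipend 44≥37, ranking 93≤93, duration 4≤5, tuition 11≤35).
H: not dominated (best ranking).
I: not dominated.
J: not dominated (best stipend).

B, C, D, F, H, I, J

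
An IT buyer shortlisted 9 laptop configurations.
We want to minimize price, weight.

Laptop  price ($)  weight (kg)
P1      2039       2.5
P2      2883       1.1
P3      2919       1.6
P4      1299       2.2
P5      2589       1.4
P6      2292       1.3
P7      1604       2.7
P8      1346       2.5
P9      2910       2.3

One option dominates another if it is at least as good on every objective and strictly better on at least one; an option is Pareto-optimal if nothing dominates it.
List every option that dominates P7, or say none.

P4, P8

P4: price 1299≤1604, weight 2.2≤2.7 — dominates P7.
P8: price 1346≤1604, weight 2.5≤2.7 — dominates P7.
Others (P1, P2, P3, P5, P6, P9) are each worse than P7 on at least one objective.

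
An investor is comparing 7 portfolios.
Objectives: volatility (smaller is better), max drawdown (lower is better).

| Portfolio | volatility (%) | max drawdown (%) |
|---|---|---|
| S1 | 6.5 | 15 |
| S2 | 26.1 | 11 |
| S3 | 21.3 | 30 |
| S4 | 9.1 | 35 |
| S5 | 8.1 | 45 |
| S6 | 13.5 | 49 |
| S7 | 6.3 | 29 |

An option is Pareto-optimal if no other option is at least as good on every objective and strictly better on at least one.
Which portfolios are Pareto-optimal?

S1, S2, S7

S1: not dominated.
S2: not dominated (best max drawdown).
S3: dominated by S1 (volatility 6.5≤21.3, max drawdown 15≤30).
S4: dominated by S1 (volatility 6.5≤9.1, max drawdown 15≤35).
S5: dominated by S1 (volatility 6.5≤8.1, max drawdown 15≤45).
S6: dominated by S1 (volatility 6.5≤13.5, max drawdown 15≤49).
S7: not dominated (best volatility).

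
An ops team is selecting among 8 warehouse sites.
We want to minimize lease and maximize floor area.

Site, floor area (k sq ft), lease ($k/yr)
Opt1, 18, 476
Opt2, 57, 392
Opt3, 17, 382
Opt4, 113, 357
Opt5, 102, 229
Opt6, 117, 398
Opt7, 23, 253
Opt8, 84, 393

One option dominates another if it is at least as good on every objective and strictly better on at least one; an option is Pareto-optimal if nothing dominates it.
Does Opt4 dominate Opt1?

Yes

Opt4 vs Opt1: floor area 113≥18, lease 357≤476 — Opt4 is at least as good on every objective with at least one strict improvement.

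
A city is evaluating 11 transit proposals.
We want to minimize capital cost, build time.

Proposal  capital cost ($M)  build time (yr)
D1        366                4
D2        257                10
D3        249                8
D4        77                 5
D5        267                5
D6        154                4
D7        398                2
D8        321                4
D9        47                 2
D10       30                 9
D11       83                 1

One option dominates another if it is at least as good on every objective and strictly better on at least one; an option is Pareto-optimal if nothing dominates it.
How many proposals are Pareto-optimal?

D1: dominated by D6 (capital cost 154≤366, build time 4≤4).
D2: dominated by D3 (capital cost 249≤257, build time 8≤10).
D3: dominated by D4 (capital cost 77≤249, build time 5≤8).
D4: dominated by D9 (capital cost 47≤77, build time 2≤5).
D5: dominated by D4 (capital cost 77≤267, build time 5≤5).
D6: dominated by D9 (capital cost 47≤154, build time 2≤4).
D7: dominated by D9 (capital cost 47≤398, build time 2≤2).
D8: dominated by D6 (capital cost 154≤321, build time 4≤4).
D9: not dominated.
D10: not dominated (best capital cost).
D11: not dominated (best build time).
Pareto-optimal: D9, D10, D11 → 3.

3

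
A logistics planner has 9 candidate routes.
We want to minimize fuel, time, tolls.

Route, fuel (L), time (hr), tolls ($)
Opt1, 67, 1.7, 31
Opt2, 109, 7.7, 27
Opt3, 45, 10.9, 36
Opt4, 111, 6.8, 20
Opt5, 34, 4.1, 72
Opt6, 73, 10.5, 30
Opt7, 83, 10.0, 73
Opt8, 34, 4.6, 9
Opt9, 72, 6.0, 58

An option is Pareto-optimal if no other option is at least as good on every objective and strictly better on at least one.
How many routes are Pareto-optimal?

Opt1: not dominated (best time).
Opt2: dominated by Opt8 (fuel 34≤109, time 4.6≤7.7, tolls 9≤27).
Opt3: dominated by Opt8 (fuel 34≤45, time 4.6≤10.9, tolls 9≤36).
Opt4: dominated by Opt8 (fuel 34≤111, time 4.6≤6.8, tolls 9≤20).
Opt5: not dominated.
Opt6: dominated by Opt8 (fuel 34≤73, time 4.6≤10.5, tolls 9≤30).
Opt7: dominated by Opt1 (fuel 67≤83, time 1.7≤10.0, tolls 31≤73).
Opt8: not dominated (best tolls).
Opt9: dominated by Opt1 (fuel 67≤72, time 1.7≤6.0, tolls 31≤58).
Pareto-optimal: Opt1, Opt5, Opt8 → 3.

3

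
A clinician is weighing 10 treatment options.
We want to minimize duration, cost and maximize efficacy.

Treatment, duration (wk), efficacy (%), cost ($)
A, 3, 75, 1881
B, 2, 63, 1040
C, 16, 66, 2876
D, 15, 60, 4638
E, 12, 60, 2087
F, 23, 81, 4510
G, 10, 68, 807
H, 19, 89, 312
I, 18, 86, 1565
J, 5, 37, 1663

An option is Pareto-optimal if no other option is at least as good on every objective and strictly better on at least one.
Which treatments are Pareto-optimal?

A, B, G, H, I

A: not dominated.
B: not dominated (best duration).
C: dominated by A (duration 3≤16, efficacy 75≥66, cost 1881≤2876).
D: dominated by A (duration 3≤15, efficacy 75≥60, cost 1881≤4638).
E: dominated by A (duration 3≤12, efficacy 75≥60, cost 1881≤2087).
F: dominated by H (duration 19≤23, efficacy 89≥81, cost 312≤4510).
G: not dominated.
H: not dominated (best efficacy).
I: not dominated.
J: dominated by B (duration 2≤5, efficacy 63≥37, cost 1040≤1663).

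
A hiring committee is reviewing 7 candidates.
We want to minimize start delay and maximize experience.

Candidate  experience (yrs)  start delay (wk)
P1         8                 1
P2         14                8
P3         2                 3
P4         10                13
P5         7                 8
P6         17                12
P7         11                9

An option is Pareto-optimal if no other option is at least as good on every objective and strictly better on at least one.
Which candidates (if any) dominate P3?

P1

P1: experience 8≥2, start delay 1≤3 — dominates P3.
Others (P2, P4, P5, P6, P7) are each worse than P3 on at least one objective.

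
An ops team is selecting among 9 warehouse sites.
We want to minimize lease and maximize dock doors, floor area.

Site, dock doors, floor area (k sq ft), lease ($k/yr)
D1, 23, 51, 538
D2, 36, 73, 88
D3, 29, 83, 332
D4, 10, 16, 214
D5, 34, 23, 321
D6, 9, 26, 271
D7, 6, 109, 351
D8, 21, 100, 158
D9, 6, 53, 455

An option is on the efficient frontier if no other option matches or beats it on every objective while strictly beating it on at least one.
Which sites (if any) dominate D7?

D1: worse on floor area (51 vs 109).
D2: worse on floor area (73 vs 109).
D3: worse on floor area (83 vs 109).
D4: worse on floor area (16 vs 109).
D5: worse on floor area (23 vs 109).
D6: worse on floor area (26 vs 109).
D8: worse on floor area (100 vs 109).
D9: worse on floor area (53 vs 109).
No option dominates D7.

none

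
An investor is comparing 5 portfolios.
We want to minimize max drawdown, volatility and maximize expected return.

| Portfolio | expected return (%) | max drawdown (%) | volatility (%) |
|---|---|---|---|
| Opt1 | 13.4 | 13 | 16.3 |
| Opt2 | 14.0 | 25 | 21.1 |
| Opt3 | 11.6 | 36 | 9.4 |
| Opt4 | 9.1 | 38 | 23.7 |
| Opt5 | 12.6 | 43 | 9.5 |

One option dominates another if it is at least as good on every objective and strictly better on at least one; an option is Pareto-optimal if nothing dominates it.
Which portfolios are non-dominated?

Opt1: not dominated (best max drawdown).
Opt2: not dominated (best expected return).
Opt3: not dominated (best volatility).
Opt4: dominated by Opt1 (expected return 13.4≥9.1, max drawdown 13≤38, volatility 16.3≤23.7).
Opt5: not dominated.

Opt1, Opt2, Opt3, Opt5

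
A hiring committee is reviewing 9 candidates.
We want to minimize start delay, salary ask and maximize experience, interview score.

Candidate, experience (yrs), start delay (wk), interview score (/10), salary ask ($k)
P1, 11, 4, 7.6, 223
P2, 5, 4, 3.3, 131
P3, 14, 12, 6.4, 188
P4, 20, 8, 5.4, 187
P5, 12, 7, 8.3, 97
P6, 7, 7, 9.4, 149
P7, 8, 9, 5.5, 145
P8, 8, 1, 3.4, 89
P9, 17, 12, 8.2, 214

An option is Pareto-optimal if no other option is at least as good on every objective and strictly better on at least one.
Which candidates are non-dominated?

P1, P3, P4, P5, P6, P8, P9

P1: not dominated.
P2: dominated by P8 (experience 8≥5, start delay 1≤4, interview score 3.4≥3.3, salary ask 89≤131).
P3: not dominated.
P4: not dominated (best experience).
P5: not dominated.
P6: not dominated (best interview score).
P7: dominated by P5 (experience 12≥8, start delay 7≤9, interview score 8.3≥5.5, salary ask 97≤145).
P8: not dominated (best start delay).
P9: not dominated.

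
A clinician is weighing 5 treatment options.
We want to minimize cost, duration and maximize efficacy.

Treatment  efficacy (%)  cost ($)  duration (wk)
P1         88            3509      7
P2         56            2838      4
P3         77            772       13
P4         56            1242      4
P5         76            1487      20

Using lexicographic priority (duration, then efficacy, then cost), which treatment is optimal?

First minimize duration: best is 4, kept {P2, P4}.
Then maximize efficacy: best is 56, kept {P2, P4}.
Then minimize cost: best is 1242, kept {P4}.

P4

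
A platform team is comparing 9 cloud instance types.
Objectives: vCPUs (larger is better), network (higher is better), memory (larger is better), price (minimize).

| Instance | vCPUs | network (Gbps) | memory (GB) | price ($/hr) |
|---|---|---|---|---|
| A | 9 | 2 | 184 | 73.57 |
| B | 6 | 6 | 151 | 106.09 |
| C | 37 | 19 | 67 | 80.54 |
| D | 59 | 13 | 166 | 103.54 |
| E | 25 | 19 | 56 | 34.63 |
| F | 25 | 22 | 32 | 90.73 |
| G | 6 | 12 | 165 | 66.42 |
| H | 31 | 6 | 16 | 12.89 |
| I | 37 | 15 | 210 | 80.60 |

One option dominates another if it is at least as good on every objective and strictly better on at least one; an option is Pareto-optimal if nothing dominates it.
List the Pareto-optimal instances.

A: not dominated.
B: dominated by D (vCPUs 59≥6, network 13≥6, memory 166≥151, price 103.54≤106.09).
C: not dominated.
D: not dominated (best vCPUs).
E: not dominated.
F: not dominated (best network).
G: not dominated.
H: not dominated (best price).
I: not dominated (best memory).

A, C, D, E, F, G, H, I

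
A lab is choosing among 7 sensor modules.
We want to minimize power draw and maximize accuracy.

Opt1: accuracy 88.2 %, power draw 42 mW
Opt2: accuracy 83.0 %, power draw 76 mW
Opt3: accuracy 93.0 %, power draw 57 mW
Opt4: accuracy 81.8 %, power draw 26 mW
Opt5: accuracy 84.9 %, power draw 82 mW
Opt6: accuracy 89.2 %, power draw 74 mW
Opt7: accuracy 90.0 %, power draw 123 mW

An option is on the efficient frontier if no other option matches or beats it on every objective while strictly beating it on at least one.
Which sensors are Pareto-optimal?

Opt1: not dominated.
Opt2: dominated by Opt1 (accuracy 88.2≥83.0, power draw 42≤76).
Opt3: not dominated (best accuracy).
Opt4: not dominated (best power draw).
Opt5: dominated by Opt1 (accuracy 88.2≥84.9, power draw 42≤82).
Opt6: dominated by Opt3 (accuracy 93.0≥89.2, power draw 57≤74).
Opt7: dominated by Opt3 (accuracy 93.0≥90.0, power draw 57≤123).

Opt1, Opt3, Opt4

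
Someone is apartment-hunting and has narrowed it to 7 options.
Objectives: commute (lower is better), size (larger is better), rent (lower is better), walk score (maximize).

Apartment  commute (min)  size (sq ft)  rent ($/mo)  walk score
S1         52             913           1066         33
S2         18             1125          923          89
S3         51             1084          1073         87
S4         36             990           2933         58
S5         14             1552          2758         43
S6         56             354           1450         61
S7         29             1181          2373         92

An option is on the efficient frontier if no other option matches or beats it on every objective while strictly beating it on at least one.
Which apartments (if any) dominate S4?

S2, S7

S2: commute 18≤36, size 1125≥990, rent 923≤2933, walk score 89≥58 — dominates S4.
S7: commute 29≤36, size 1181≥990, rent 2373≤2933, walk score 92≥58 — dominates S4.
Others (S1, S3, S5, S6) are each worse than S4 on at least one objective.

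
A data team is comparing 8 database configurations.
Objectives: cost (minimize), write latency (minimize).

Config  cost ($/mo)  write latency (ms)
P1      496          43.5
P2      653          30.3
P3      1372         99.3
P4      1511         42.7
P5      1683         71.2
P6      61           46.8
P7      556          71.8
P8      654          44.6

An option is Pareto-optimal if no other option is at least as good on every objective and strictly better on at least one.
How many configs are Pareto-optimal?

P1: not dominated.
P2: not dominated (best write latency).
P3: dominated by P1 (cost 496≤1372, write latency 43.5≤99.3).
P4: dominated by P2 (cost 653≤1511, write latency 30.3≤42.7).
P5: dominated by P1 (cost 496≤1683, write latency 43.5≤71.2).
P6: not dominated (best cost).
P7: dominated by P1 (cost 496≤556, write latency 43.5≤71.8).
P8: dominated by P1 (cost 496≤654, write latency 43.5≤44.6).
Pareto-optimal: P1, P2, P6 → 3.

3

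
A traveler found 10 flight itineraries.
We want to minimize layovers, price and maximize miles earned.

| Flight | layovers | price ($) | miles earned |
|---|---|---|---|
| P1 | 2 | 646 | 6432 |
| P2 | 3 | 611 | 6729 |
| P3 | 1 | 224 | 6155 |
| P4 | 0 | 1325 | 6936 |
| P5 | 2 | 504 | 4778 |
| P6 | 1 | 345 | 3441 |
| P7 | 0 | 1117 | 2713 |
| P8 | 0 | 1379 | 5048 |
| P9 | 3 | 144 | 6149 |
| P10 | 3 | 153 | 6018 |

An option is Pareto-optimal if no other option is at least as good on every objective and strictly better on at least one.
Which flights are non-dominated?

P1, P2, P3, P4, P7, P9

P1: not dominated.
P2: not dominated.
P3: not dominated.
P4: not dominated (best miles earned).
P5: dominated by P3 (layovers 1≤2, price 224≤504, miles earned 6155≥4778).
P6: dominated by P3 (layovers 1≤1, price 224≤345, miles earned 6155≥3441).
P7: not dominated.
P8: dominated by P4 (layovers 0≤0, price 1325≤1379, miles earned 6936≥5048).
P9: not dominated (best price).
P10: dominated by P9 (layovers 3≤3, price 144≤153, miles earned 6149≥6018).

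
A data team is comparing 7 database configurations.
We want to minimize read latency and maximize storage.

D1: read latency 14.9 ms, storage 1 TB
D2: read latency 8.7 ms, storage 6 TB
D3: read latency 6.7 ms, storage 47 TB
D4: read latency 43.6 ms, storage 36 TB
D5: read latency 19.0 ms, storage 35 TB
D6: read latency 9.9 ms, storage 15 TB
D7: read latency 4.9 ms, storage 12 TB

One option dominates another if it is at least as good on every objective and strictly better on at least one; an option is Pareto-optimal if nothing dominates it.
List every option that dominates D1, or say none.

D2: read latency 8.7≤14.9, storage 6≥1 — dominates D1.
D3: read latency 6.7≤14.9, storage 47≥1 — dominates D1.
D6: read latency 9.9≤14.9, storage 15≥1 — dominates D1.
D7: read latency 4.9≤14.9, storage 12≥1 — dominates D1.
Others (D4, D5) are each worse than D1 on at least one objective.

D2, D3, D6, D7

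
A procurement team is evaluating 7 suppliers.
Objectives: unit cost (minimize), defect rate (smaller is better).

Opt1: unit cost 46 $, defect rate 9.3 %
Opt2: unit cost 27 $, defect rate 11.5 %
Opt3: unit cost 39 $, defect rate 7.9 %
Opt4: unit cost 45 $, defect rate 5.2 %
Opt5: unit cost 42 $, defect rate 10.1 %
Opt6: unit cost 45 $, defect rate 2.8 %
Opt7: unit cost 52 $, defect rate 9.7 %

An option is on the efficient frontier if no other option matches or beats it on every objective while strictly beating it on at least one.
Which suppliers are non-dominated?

Opt1: dominated by Opt3 (unit cost 39≤46, defect rate 7.9≤9.3).
Opt2: not dominated (best unit cost).
Opt3: not dominated.
Opt4: dominated by Opt6 (unit cost 45≤45, defect rate 2.8≤5.2).
Opt5: dominated by Opt3 (unit cost 39≤42, defect rate 7.9≤10.1).
Opt6: not dominated (best defect rate).
Opt7: dominated by Opt1 (unit cost 46≤52, defect rate 9.3≤9.7).

Opt2, Opt3, Opt6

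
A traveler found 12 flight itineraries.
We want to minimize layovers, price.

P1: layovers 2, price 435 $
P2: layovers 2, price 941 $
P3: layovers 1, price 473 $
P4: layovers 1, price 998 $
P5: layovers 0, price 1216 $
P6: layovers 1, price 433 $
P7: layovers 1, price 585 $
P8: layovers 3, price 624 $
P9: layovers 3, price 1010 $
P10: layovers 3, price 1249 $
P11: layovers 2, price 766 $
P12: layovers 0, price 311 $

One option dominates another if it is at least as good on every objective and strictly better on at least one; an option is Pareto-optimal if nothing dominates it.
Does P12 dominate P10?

Yes

P12 vs P10: layovers 0≤3, price 311≤1249 — P12 is at least as good on every objective with at least one strict improvement.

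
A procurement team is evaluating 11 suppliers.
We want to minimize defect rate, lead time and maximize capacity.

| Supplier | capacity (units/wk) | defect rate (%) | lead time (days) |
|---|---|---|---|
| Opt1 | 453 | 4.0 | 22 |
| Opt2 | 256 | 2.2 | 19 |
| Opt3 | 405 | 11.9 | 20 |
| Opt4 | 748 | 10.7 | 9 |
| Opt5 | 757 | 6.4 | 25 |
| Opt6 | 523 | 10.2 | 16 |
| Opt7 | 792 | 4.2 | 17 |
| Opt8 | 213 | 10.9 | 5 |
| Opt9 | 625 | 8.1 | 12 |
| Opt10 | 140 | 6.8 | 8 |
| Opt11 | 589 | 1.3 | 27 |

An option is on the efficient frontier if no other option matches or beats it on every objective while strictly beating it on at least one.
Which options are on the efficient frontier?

Opt1, Opt2, Opt4, Opt7, Opt8, Opt9, Opt10, Opt11

Opt1: not dominated.
Opt2: not dominated.
Opt3: dominated by Opt4 (capacity 748≥405, defect rate 10.7≤11.9, lead time 9≤20).
Opt4: not dominated.
Opt5: dominated by Opt7 (capacity 792≥757, defect rate 4.2≤6.4, lead time 17≤25).
Opt6: dominated by Opt9 (capacity 625≥523, defect rate 8.1≤10.2, lead time 12≤16).
Opt7: not dominated (best capacity).
Opt8: not dominated (best lead time).
Opt9: not dominated.
Opt10: not dominated.
Opt11: not dominated (best defect rate).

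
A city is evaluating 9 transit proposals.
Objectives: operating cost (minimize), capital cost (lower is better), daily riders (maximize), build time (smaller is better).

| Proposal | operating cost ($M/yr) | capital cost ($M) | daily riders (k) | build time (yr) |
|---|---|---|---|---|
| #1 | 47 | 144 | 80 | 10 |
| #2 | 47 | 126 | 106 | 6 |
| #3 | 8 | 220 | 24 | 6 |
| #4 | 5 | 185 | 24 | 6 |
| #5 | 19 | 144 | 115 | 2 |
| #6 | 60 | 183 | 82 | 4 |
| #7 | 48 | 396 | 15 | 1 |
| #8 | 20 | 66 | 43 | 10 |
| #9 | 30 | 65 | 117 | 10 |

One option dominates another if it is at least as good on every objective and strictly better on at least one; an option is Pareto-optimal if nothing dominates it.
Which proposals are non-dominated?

#1: dominated by #2 (operating cost 47≤47, capital cost 126≤144, daily riders 106≥80, build time 6≤10).
#2: not dominated.
#3: dominated by #4 (operating cost 5≤8, capital cost 185≤220, daily riders 24≥24, build time 6≤6).
#4: not dominated (best operating cost).
#5: not dominated.
#6: dominated by #5 (operating cost 19≤60, capital cost 144≤183, daily riders 115≥82, build time 2≤4).
#7: not dominated (best build time).
#8: not dominated.
#9: not dominated (best capital cost).

#2, #4, #5, #7, #8, #9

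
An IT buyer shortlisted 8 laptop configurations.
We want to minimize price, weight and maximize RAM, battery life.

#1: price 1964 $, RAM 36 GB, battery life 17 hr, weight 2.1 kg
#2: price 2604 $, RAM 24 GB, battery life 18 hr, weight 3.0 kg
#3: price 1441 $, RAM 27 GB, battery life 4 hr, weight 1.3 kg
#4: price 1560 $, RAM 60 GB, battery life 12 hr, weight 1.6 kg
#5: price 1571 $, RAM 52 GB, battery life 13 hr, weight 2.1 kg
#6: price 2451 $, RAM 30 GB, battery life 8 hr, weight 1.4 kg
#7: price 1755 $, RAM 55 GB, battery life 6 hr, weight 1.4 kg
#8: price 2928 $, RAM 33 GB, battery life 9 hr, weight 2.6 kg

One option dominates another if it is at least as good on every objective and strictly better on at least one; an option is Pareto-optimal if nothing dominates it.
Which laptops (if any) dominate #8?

#1, #4, #5

#1: price 1964≤2928, RAM 36≥33, battery life 17≥9, weight 2.1≤2.6 — dominates #8.
#4: price 1560≤2928, RAM 60≥33, battery life 12≥9, weight 1.6≤2.6 — dominates #8.
#5: price 1571≤2928, RAM 52≥33, battery life 13≥9, weight 2.1≤2.6 — dominates #8.
Others (#2, #3, #6, #7) are each worse than #8 on at least one objective.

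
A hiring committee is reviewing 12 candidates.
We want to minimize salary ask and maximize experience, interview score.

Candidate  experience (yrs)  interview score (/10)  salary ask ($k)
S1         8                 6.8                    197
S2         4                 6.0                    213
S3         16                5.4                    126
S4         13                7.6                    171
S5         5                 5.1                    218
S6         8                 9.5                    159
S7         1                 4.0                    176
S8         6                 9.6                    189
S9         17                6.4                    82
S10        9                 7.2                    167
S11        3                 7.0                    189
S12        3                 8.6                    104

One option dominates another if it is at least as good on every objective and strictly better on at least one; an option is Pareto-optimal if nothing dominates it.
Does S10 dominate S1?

S10 vs S1: experience 9≥8, interview score 7.2≥6.8, salary ask 167≤197 — S10 is at least as good on every objective with at least one strict improvement.

Yes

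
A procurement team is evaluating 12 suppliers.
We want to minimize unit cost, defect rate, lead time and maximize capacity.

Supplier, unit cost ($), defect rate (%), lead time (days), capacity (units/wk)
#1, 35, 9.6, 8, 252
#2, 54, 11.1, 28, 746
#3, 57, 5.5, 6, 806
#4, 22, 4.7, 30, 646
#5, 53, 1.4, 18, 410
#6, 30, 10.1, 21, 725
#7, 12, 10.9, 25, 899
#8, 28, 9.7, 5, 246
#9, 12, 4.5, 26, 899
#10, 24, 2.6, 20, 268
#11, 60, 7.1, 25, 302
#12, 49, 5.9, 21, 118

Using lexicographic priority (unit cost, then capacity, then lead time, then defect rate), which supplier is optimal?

First minimize unit cost: best is 12, kept {#7, #9}.
Then maximize capacity: best is 899, kept {#7, #9}.
Then minimize lead time: best is 25, kept {#7}.

#7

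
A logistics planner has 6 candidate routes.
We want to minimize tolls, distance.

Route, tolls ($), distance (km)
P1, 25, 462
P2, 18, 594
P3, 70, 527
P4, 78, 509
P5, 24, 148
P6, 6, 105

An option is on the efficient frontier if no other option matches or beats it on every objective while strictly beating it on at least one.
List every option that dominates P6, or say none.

none

P1: worse on tolls (25 vs 6).
P2: worse on tolls (18 vs 6).
P3: worse on tolls (70 vs 6).
P4: worse on tolls (78 vs 6).
P5: worse on tolls (24 vs 6).
No option dominates P6.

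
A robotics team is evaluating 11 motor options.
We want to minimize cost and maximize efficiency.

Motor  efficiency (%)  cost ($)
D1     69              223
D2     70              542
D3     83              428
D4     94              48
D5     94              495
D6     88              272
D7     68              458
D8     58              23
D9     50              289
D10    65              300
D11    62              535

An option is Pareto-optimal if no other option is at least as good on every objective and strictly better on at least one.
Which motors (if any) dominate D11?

D1: efficiency 69≥62, cost 223≤535 — dominates D11.
D3: efficiency 83≥62, cost 428≤535 — dominates D11.
D4: efficiency 94≥62, cost 48≤535 — dominates D11.
D5: efficiency 94≥62, cost 495≤535 — dominates D11.
D6: efficiency 88≥62, cost 272≤535 — dominates D11.
D7: efficiency 68≥62, cost 458≤535 — dominates D11.
D10: efficiency 65≥62, cost 300≤535 — dominates D11.
Others (D2, D8, D9) are each worse than D11 on at least one objective.

D1, D3, D4, D5, D6, D7, D10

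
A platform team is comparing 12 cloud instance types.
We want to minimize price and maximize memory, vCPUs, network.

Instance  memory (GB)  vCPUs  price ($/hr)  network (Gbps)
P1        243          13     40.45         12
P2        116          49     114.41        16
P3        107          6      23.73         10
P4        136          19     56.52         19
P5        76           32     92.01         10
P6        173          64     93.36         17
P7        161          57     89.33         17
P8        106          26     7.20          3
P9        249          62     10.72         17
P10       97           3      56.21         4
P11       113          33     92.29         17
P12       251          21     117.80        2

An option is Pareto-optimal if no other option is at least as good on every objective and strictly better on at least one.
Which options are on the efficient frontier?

P4, P6, P8, P9, P12

P1: dominated by P9 (memory 249≥243, vCPUs 62≥13, price 10.72≤40.45, network 17≥12).
P2: dominated by P6 (memory 173≥116, vCPUs 64≥49, price 93.36≤114.41, network 17≥16).
P3: dominated by P9 (memory 249≥107, vCPUs 62≥6, price 10.72≤23.73, network 17≥10).
P4: not dominated (best network).
P5: dominated by P7 (memory 161≥76, vCPUs 57≥32, price 89.33≤92.01, network 17≥10).
P6: not dominated (best vCPUs).
P7: dominated by P9 (memory 249≥161, vCPUs 62≥57, price 10.72≤89.33, network 17≥17).
P8: not dominated (best price).
P9: not dominated.
P10: dominated by P1 (memory 243≥97, vCPUs 13≥3, price 40.45≤56.21, network 12≥4).
P11: dominated by P7 (memory 161≥113, vCPUs 57≥33, price 89.33≤92.29, network 17≥17).
P12: not dominated (best memory).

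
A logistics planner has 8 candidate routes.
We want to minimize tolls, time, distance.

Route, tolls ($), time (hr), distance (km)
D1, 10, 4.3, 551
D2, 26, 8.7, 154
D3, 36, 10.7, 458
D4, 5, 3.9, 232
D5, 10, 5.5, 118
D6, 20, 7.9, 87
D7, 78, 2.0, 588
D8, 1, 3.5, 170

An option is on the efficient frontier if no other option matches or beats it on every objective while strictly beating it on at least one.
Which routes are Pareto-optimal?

D1: dominated by D4 (tolls 5≤10, time 3.9≤4.3, distance 232≤551).
D2: dominated by D5 (tolls 10≤26, time 5.5≤8.7, distance 118≤154).
D3: dominated by D2 (tolls 26≤36, time 8.7≤10.7, distance 154≤458).
D4: dominated by D8 (tolls 1≤5, time 3.5≤3.9, distance 170≤232).
D5: not dominated.
D6: not dominated (best distance).
D7: not dominated (best time).
D8: not dominated (best tolls).

D5, D6, D7, D8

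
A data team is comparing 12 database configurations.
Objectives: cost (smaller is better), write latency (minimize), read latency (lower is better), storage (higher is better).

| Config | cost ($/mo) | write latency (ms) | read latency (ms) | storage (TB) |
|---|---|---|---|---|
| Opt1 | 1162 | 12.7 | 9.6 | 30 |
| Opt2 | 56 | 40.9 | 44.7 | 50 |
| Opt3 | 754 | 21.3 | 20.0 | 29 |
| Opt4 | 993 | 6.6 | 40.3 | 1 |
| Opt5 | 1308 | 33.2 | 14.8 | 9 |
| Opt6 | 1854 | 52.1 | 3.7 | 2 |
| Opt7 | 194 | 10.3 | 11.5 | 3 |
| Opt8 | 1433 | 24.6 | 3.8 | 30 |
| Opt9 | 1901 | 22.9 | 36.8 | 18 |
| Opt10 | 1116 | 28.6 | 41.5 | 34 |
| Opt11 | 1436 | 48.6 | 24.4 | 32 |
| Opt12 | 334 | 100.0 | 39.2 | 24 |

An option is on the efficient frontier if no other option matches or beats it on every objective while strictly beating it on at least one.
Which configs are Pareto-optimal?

Opt1: not dominated.
Opt2: not dominated (best cost).
Opt3: not dominated.
Opt4: not dominated (best write latency).
Opt5: dominated by Opt1 (cost 1162≤1308, write latency 12.7≤33.2, read latency 9.6≤14.8, storage 30≥9).
Opt6: not dominated (best read latency).
Opt7: not dominated.
Opt8: not dominated.
Opt9: dominated by Opt1 (cost 1162≤1901, write latency 12.7≤22.9, read latency 9.6≤36.8, storage 30≥18).
Opt10: not dominated.
Opt11: not dominated.
Opt12: not dominated.

Opt1, Opt2, Opt3, Opt4, Opt6, Opt7, Opt8, Opt10, Opt11, Opt12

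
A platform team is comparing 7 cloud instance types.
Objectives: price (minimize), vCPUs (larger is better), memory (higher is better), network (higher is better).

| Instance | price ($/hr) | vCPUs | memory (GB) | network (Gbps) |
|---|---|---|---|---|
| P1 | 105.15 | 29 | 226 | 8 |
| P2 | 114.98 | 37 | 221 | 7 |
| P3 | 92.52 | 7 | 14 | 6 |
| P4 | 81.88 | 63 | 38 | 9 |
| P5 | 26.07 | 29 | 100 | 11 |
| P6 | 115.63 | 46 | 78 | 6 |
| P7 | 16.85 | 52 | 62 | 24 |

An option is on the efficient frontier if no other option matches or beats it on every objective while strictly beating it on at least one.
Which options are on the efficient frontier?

P1: not dominated (best memory).
P2: not dominated.
P3: dominated by P4 (price 81.88≤92.52, vCPUs 63≥7, memory 38≥14, network 9≥6).
P4: not dominated (best vCPUs).
P5: not dominated.
P6: not dominated.
P7: not dominated (best price).

P1, P2, P4, P5, P6, P7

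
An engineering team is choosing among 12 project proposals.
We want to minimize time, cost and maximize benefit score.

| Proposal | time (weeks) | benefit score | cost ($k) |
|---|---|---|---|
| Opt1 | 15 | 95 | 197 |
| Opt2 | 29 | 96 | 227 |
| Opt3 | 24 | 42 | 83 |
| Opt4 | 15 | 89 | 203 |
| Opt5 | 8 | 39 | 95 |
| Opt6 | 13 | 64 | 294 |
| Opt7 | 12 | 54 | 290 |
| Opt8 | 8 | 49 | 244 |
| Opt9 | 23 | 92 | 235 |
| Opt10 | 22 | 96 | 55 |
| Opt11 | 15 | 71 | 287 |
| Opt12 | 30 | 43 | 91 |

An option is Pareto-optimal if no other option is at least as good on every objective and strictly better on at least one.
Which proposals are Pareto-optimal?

Opt1, Opt5, Opt6, Opt7, Opt8, Opt10

Opt1: not dominated.
Opt2: dominated by Opt10 (time 22≤29, benefit score 96≥96, cost 55≤227).
Opt3: dominated by Opt10 (time 22≤24, benefit score 96≥42, cost 55≤83).
Opt4: dominated by Opt1 (time 15≤15, benefit score 95≥89, cost 197≤203).
Opt5: not dominated.
Opt6: not dominated.
Opt7: not dominated.
Opt8: not dominated.
Opt9: dominated by Opt1 (time 15≤23, benefit score 95≥92, cost 197≤235).
Opt10: not dominated (best cost).
Opt11: dominated by Opt1 (time 15≤15, benefit score 95≥71, cost 197≤287).
Opt12: dominated by Opt10 (time 22≤30, benefit score 96≥43, cost 55≤91).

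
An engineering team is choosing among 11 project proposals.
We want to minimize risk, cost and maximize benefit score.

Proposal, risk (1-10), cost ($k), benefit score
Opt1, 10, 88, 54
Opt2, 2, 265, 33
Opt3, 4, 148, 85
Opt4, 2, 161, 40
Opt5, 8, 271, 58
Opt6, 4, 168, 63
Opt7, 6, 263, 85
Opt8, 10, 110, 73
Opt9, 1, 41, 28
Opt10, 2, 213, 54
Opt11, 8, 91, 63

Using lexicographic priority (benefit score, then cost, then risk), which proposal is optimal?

Opt3

First maximize benefit score: best is 85, kept {Opt3, Opt7}.
Then minimize cost: best is 148, kept {Opt3}.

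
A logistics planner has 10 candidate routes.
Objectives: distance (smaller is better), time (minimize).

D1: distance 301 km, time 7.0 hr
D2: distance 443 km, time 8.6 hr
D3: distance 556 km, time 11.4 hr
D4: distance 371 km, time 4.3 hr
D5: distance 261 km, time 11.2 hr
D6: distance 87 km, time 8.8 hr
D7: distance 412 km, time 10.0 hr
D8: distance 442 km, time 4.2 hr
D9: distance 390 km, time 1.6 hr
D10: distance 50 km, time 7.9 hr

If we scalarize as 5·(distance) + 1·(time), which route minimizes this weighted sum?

D1: 5·301 + 1·7.0 = 1512.0
D2: 5·443 + 1·8.6 = 2223.6
D3: 5·556 + 1·11.4 = 2791.4
D4: 5·371 + 1·4.3 = 1859.3
D5: 5·261 + 1·11.2 = 1316.2
D6: 5·87 + 1·8.8 = 443.8
D7: 5·412 + 1·10.0 = 2070.0
D8: 5·442 + 1·4.2 = 2214.2
D9: 5·390 + 1·1.6 = 1951.6
D10: 5·50 + 1·7.9 = 257.9
Lowest: D10 at 257.9.

D10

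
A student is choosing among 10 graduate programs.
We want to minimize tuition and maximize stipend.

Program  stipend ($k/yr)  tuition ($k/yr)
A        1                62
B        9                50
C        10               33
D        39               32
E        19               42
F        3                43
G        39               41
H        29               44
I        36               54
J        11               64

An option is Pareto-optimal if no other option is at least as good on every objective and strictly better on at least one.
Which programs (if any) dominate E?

D, G

D: stipend 39≥19, tuition 32≤42 — dominates E.
G: stipend 39≥19, tuition 41≤42 — dominates E.
Others (A, B, C, F, H, I, J) are each worse than E on at least one objective.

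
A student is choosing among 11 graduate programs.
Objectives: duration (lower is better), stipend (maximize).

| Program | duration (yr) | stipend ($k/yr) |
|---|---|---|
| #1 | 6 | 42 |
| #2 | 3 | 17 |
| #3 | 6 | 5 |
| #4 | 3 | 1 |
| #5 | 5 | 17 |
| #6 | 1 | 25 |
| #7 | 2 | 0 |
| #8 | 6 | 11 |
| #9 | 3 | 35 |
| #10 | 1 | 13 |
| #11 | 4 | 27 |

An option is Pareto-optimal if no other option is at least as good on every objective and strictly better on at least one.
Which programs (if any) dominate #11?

#9: duration 3≤4, stipend 35≥27 — dominates #11.
Others (#1, #2, #3, #4, #5, #6, #7, #8, #10) are each worse than #11 on at least one objective.

#9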